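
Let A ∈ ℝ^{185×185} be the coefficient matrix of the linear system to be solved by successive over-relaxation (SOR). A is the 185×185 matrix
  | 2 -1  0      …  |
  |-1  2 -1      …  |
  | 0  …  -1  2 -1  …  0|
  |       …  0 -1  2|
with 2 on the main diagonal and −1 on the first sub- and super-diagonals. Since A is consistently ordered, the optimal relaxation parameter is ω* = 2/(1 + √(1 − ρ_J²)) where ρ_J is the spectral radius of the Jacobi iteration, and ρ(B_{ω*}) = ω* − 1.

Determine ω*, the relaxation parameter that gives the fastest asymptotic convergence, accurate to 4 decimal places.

B_J for the 185×185 system has eigenvalues cos(kπ/186); ρ_J = cos(π/186) = 0.9999.
√(1 − cos²(π/186)) = sin(π/186) ≈ 0.01689.
ω* = 2 / (1 + 0.01689) = 2 / 1.01689 ≈ 1.9668.
Hence ρ(B_{ω*}) = 1.9668 − 1 = 0.9668.

ω* = 1.9668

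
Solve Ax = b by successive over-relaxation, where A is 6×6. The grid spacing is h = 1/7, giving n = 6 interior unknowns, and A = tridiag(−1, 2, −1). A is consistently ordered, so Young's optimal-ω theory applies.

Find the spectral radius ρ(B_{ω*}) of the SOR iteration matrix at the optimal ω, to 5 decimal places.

ρ_SOR = 0.39481

[ρ_J] n=6: ρ(B_J) = cos(π/(n+1)) = cos(π/7) = 0.90097.
root = sin(π/7) = 0.433884  (since 1−cos² = sin²).
ω* = 2 / (1 + 0.433884) = 2 / 1.433884 ≈ 1.39481.
ρ_SOR = ω* − 1 ≈ 0.39481.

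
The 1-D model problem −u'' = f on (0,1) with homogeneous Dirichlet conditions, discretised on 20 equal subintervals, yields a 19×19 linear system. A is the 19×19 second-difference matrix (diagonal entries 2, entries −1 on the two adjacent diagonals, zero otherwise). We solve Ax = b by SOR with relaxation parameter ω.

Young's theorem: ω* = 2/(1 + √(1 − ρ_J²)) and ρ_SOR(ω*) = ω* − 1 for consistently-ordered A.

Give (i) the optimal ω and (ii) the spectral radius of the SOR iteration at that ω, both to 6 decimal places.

ω* = 1.729454, ρ_SOR = 0.729454

[ρ_J] n=19: ρ(B_J) = cos(π/(n+1)) = cos(π/20) = 0.987688.
root = sin(π/20) = 0.1564345  (since 1−cos² = sin²).
[ω*] 2 ÷ (1 + 0.1564345) = 2 ÷ 1.1564345 = 1.729454.
ρ(B_{ω*}) = ω*−1 = 0.729454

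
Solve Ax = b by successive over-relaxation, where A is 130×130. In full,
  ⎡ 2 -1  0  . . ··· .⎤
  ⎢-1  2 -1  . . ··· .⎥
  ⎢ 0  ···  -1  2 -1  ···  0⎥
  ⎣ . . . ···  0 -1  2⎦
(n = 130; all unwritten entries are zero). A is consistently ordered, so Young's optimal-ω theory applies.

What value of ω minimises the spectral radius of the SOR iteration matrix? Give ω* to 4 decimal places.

ω* = 1.9532

spectrum of D⁻¹(L+U) = {cos(kπ/131) : 1≤k≤130}; ρ_J = cos(π/131) = 0.9997.
1 − cos²(π/131) = sin²(π/131) ⇒ √(1−ρ_J²) = sin(π/131) = 0.02398.
ω* = 2/(1 + 0.02398) = 2/1.02398 = 1.9532.
ρ_SOR = ω* − 1 ≈ 0.9532.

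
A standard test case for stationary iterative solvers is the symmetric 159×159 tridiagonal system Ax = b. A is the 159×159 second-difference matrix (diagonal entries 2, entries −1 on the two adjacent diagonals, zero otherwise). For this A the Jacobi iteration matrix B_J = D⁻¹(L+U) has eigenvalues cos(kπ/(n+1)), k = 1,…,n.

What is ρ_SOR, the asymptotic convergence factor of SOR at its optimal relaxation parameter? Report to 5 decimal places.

ρ_SOR = 0.96149

n=159: λ(B_J) = 1 − λ(A)/2 = cos(kπ/160); k=1 gives ρ_J = 0.99981.
1 − cos²(π/160) = sin²(π/160) ⇒ √(1−ρ_J²) = sin(π/160) = 0.019634.
Then 2/(1+√(1−ρ_J²)) = 2/(1+0.019634); ω* = 2/1.019634 = 1.96149.
[ρ_SOR] ω* − 1 = 0.96149.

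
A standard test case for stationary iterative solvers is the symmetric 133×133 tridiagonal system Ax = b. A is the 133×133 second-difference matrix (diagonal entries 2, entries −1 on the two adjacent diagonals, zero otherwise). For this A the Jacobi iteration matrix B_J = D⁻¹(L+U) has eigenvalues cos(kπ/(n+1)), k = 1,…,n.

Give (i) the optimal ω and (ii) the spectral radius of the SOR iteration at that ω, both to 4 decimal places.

ω* = 1.9542, ρ_SOR = 0.9542

ρ_J = max_k |cos(kπ/134)| = cos(π/134) = 0.9997
√(1−ρ_J²) simplifies to sin(π/134) = 0.02344.
So ω* = 2/1.02344 = 1.9542 (Young).
ρ_SOR = ω* − 1 ≈ 0.9542.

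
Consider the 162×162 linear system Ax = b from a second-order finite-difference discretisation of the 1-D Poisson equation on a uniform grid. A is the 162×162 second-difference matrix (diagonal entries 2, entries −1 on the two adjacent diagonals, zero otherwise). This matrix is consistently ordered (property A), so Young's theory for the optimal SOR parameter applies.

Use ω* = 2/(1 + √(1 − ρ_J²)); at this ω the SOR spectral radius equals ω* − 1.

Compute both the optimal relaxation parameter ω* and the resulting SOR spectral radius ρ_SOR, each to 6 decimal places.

ω* = 1.962184, ρ_SOR = 0.962184

B_J for the 162×162 system has eigenvalues cos(kπ/163); ρ_J = cos(π/163) = 0.999814.
√(1 − cos²(π/163)) = sin(π/163) ≈ 0.0192724.
Young: ω* = 2/(1+√(1−ρ_J²)) = 2/(1+0.0192724) = 2/1.0192724 = 1.962184.
and ρ(B_{ω*}) = 1.962184 − 1 = 0.962184.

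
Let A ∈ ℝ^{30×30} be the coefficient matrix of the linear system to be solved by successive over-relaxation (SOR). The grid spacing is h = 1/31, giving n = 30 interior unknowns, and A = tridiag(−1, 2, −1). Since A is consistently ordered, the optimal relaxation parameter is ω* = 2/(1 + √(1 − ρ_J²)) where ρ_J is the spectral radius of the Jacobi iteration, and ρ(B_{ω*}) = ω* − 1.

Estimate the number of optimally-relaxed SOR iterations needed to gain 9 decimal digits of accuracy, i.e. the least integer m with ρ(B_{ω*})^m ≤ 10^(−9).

n=30: λ(B_J) = 1 − λ(A)/2 = cos(kπ/31); k=1 gives ρ_J = 0.9948693.
√(1−ρ_J²) simplifies to sin(π/31) = 0.1011683.
ω* = 2/(1+0.1011683) = 1.8162528
and ρ(B_{ω*}) = 1.8162528 − 1 = 0.8162528.
Need (0.8162528)^m ≤ 10^(−9): m ≥ 9·ln10/|ln 0.8162528| = 20.7233/0.203031 = 102.070 ⇒ m = 103.

m = 103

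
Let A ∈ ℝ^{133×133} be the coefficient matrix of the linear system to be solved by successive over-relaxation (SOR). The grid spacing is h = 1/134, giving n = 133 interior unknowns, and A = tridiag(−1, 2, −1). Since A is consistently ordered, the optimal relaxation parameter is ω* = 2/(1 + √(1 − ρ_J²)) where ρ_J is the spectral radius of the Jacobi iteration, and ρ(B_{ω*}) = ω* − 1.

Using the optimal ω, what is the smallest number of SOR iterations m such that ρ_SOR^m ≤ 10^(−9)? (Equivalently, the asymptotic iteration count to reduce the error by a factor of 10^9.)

spectrum of D⁻¹(L+U) = {cos(kπ/134) : 1≤k≤133}; ρ_J = cos(π/134) = 0.9997252.
1 − cos²(π/134) = sin²(π/134) ⇒ √(1−ρ_J²) = sin(π/134) = 0.0234426.
ω* = 2 / (1 + 0.0234426) = 2 / 1.0234426 ≈ 1.9541887.
ρ_SOR = ω* − 1 ≈ 0.9541887.
ρ_SOR^m ≤ 10^(−9) ⇔ m ≥ 9·ln10/(−ln 0.9541887) = 20.7233/0.0468938 = 441.920; m = ⌈441.920⌉ = 442.

m = 442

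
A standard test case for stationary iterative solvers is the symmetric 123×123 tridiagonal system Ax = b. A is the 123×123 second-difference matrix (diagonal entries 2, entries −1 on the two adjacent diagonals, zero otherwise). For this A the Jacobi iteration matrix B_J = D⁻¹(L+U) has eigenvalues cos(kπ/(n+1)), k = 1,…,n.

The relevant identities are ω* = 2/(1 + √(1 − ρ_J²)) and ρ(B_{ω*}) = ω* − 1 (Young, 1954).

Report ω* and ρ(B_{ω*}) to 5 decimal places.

ω* = 1.95059, ρ_SOR = 0.95059

With n=123, ρ(Jacobi) = cos(π/124) = 0.99968.
√(1 − cos²(π/124)) = sin(π/124) ≈ 0.025333.
Then 2/(1+√(1−ρ_J²)) = 2/(1+0.025333); ω* = 2/1.025333 = 1.95059.
At ω = 1.95059 every |λ(B_ω)| = ω−1, so ρ_SOR = 0.95059.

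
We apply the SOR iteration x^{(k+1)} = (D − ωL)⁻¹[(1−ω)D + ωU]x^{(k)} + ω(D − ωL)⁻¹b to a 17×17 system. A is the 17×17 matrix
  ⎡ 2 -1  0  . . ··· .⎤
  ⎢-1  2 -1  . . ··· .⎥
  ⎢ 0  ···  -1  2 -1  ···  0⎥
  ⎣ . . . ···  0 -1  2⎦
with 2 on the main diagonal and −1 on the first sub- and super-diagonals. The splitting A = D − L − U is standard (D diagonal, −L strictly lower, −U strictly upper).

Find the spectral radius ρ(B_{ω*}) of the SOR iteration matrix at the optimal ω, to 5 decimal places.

ρ_SOR = 0.70409

spectrum of D⁻¹(L+U) = {cos(kπ/18) : 1≤k≤17}; ρ_J = cos(π/18) = 0.98481.
root = sin(π/18) = 0.173648  (since 1−cos² = sin²).
ω* = 2 / (1 + 0.173648) = 2 / 1.173648 ≈ 1.70409.
At ω = 1.70409 every |λ(B_ω)| = ω−1, so ρ_SOR = 0.70409.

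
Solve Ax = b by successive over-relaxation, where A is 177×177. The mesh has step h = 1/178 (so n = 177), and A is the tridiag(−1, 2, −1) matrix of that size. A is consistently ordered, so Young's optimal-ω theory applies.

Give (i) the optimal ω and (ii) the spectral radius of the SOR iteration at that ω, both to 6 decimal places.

[ρ_J] n=177: ρ(B_J) = cos(π/(n+1)) = cos(π/178) = 0.999844.
√(1−ρ_J²) = |sin(π/178)| = 0.0176485
ω* = 2/(1+0.0176485) = 1.965315
Hence ρ(B_{ω*}) = 1.965315 − 1 = 0.965315.

ω* = 1.965315, ρ_SOR = 0.965315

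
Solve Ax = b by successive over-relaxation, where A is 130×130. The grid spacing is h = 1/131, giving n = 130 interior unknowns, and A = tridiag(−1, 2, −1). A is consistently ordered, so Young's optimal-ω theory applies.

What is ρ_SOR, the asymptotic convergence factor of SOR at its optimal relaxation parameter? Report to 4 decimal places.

[ρ_J] n=130: ρ(B_J) = cos(π/(n+1)) = cos(π/131) = 0.9997.
√(1−ρ_J²) simplifies to sin(π/131) = 0.02398.
ω* = 2/(1 + 0.02398) = 2/1.02398 = 1.9532.
Hence ρ(B_{ω*}) = 1.9532 − 1 = 0.9532.

ρ_SOR = 0.9532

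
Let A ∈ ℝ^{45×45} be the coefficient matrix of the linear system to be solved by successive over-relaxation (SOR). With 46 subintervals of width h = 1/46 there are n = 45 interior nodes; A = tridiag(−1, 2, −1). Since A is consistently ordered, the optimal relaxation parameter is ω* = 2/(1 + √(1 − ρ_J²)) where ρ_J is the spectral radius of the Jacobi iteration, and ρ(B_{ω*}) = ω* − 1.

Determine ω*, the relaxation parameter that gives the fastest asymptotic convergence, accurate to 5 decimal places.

B_J for the 45×45 system has eigenvalues cos(kπ/46); ρ_J = cos(π/46) = 0.99767.
√(1 − cos²(π/46)) = sin(π/46) ≈ 0.068242.
Then 2/(1+√(1−ρ_J²)) = 2/(1+0.068242); ω* = 2/1.068242 = 1.87223.
[ρ_SOR] ω* − 1 = 0.87223.

ω* = 1.87223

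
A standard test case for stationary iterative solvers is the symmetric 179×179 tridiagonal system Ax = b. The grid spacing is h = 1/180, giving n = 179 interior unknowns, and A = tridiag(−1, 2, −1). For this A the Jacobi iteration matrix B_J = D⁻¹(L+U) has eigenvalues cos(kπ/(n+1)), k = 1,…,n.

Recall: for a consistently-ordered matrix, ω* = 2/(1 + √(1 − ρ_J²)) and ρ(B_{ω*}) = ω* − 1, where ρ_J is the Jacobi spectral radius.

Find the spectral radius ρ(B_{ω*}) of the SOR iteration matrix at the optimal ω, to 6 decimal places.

ρ_SOR = 0.965694

ρ_J = max_k |cos(kπ/180)| = cos(π/180) = 0.999848
root = sin(π/180) = 0.0174524  (since 1−cos² = sin²).
[ω*] 2 ÷ (1 + 0.0174524) = 2 ÷ 1.0174524 = 1.965694.
At ω = 1.965694 every |λ(B_ω)| = ω−1, so ρ_SOR = 0.965694.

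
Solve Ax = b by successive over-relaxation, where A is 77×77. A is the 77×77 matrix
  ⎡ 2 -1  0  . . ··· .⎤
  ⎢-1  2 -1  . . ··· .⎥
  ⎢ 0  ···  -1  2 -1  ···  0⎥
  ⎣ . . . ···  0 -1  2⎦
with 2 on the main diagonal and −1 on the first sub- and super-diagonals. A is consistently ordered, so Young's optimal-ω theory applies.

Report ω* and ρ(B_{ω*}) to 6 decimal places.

ω* = 1.922585, ρ_SOR = 0.922585

n=77: λ(B_J) = 1 − λ(A)/2 = cos(kπ/78); k=1 gives ρ_J = 0.999189.
√(1−ρ_J²) = |sin(π/78)| = 0.0402659
Then 2/(1+√(1−ρ_J²)) = 2/(1+0.0402659); ω* = 2/1.0402659 = 1.922585.
ρ_SOR = ω* − 1 ≈ 0.922585.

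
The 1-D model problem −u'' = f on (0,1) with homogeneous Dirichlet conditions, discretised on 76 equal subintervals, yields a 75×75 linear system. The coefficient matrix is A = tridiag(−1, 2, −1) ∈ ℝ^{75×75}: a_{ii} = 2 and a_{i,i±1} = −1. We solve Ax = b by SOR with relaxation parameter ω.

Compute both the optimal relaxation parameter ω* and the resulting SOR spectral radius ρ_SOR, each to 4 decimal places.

½·tridiag(1,0,1) at n=75: λ_k = cos(kπ/76); max |λ| at k=1 ⇒ ρ_J = cos(π/76) ≈ 0.9991.
√(1 − cos²(π/76)) = sin(π/76) ≈ 0.04132.
Young: ω* = 2/(1+√(1−ρ_J²)) = 2/(1+0.04132) = 2/1.04132 = 1.9206.
At ω = 1.9206 every |λ(B_ω)| = ω−1, so ρ_SOR = 0.9206.

ω* = 1.9206, ρ_SOR = 0.9206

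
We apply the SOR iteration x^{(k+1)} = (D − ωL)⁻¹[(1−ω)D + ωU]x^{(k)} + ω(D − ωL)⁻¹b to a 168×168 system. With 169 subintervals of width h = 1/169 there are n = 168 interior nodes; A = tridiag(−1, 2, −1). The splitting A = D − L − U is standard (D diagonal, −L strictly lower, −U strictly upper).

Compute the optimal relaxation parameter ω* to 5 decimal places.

ω* = 1.96350

With n=168, ρ(Jacobi) = cos(π/169) = 0.99983.
√(1−ρ_J²) simplifies to sin(π/169) = 0.018588.
Young: ω* = 2/(1+√(1−ρ_J²)) = 2/(1+0.018588) = 2/1.018588 = 1.96350.
At ω = 1.96350 every |λ(B_ω)| = ω−1, so ρ_SOR = 0.96350.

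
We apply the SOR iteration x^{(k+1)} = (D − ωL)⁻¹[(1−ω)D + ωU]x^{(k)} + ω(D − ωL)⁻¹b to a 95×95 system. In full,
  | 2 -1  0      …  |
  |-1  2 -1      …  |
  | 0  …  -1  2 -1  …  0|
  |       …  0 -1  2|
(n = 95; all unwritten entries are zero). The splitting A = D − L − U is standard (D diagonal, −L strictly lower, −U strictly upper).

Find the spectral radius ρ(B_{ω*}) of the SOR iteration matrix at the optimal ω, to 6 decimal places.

ρ_SOR = 0.936635

spectrum of D⁻¹(L+U) = {cos(kπ/96) : 1≤k≤95}; ρ_J = cos(π/96) = 0.999465.
root = sin(π/96) = 0.0327191  (since 1−cos² = sin²).
Young: ω* = 2/(1+√(1−ρ_J²)) = 2/(1+0.0327191) = 2/1.0327191 = 1.936635.
Hence ρ(B_{ω*}) = 1.936635 − 1 = 0.936635.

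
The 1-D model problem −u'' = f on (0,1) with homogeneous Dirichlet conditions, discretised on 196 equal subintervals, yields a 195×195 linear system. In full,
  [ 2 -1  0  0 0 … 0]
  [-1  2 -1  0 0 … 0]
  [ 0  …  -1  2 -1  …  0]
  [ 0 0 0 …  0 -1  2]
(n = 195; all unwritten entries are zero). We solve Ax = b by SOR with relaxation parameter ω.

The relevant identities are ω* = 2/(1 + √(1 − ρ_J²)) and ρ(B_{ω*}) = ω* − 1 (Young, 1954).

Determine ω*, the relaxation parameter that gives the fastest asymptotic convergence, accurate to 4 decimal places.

ρ_J = max_k |cos(kπ/196)| = cos(π/196) = 0.9999
√(1 − cos²(π/196)) = sin(π/196) ≈ 0.01603.
ω* = 2/(1+0.01603) = 1.9684
At ω = 1.9684 every |λ(B_ω)| = ω−1, so ρ_SOR = 0.9684.

ω* = 1.9684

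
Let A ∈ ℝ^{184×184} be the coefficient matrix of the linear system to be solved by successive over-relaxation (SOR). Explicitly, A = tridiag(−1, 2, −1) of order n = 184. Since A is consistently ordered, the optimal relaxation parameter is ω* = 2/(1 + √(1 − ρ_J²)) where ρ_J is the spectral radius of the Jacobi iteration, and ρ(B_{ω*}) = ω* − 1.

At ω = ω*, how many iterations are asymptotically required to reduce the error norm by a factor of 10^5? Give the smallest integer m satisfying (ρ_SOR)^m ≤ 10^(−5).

m = 339

With n=184, ρ(Jacobi) = cos(π/185) = 0.9998558.
√(1−ρ_J²) = |sin(π/185)| = 0.0169808
So ω* = 2/1.0169808 = 1.9666055 (Young).
and ρ(B_{ω*}) = 1.9666055 − 1 = 0.9666055.
(0.9666055)^m ≤ 10^{−5}  ⇒  m·ln(0.9666055) ≤ −5·ln10  ⇒  m ≥ 338.966  ⇒  m = 339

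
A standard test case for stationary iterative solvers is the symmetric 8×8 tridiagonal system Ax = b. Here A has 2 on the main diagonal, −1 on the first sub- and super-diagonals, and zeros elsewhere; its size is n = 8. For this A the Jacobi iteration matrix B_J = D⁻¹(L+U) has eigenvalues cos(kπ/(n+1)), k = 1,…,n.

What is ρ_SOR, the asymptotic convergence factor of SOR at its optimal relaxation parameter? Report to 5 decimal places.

ρ_SOR = 0.49029

With n=8, ρ(Jacobi) = cos(π/9) = 0.93969.
√(1 − cos²(π/9)) = sin(π/9) ≈ 0.342020.
Then 2/(1+√(1−ρ_J²)) = 2/(1+0.342020); ω* = 2/1.342020 = 1.49029.
and ρ(B_{ω*}) = 1.49029 − 1 = 0.49029.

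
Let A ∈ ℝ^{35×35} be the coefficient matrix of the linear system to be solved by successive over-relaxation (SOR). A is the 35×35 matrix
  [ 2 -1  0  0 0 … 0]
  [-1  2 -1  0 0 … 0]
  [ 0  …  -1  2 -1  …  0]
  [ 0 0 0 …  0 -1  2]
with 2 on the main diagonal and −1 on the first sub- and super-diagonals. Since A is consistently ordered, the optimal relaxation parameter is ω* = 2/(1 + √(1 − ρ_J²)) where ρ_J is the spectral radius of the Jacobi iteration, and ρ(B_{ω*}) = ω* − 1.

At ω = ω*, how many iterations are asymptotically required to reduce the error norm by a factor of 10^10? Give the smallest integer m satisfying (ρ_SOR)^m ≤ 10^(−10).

m = 132

½·tridiag(1,0,1) at n=35: λ_k = cos(kπ/36); max |λ| at k=1 ⇒ ρ_J = cos(π/36) ≈ 0.9961947.
1 − cos²(π/36) = sin²(π/36) ⇒ √(1−ρ_J²) = sin(π/36) = 0.0871557.
Young: ω* = 2/(1+√(1−ρ_J²)) = 2/(1+0.0871557) = 2/1.0871557 = 1.8396629.
ρ_SOR = ω* − 1 ≈ 0.8396629.
ρ_SOR^m ≤ 10^(−10) ⇔ m ≥ 10·ln10/(−ln 0.8396629) = 23.0259/0.174755 = 131.761; m = ⌈131.761⌉ = 132.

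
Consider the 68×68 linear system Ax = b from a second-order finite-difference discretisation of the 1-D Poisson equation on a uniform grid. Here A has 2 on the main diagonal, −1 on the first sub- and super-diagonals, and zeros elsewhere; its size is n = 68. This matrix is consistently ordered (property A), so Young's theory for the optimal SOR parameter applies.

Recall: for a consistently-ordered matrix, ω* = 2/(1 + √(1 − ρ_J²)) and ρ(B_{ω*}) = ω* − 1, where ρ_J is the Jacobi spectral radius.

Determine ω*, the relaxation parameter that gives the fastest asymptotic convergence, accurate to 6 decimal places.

ω* = 1.912934

With n=68, ρ(Jacobi) = cos(π/69) = 0.998964.
√(1−ρ_J²) simplifies to sin(π/69) = 0.0455146.
ω* = 2 / (1 + 0.0455146) = 2 / 1.0455146 ≈ 1.912934.
ρ_SOR = ω* − 1 = 1.912934 − 1 = 0.912934.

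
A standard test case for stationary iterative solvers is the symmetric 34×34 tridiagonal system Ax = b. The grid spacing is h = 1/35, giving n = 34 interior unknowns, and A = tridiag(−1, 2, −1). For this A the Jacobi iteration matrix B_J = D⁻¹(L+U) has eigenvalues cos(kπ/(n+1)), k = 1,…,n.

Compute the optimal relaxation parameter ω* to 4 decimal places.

ω* = 1.8355

½·tridiag(1,0,1) at n=34: λ_k = cos(kπ/35); max |λ| at k=1 ⇒ ρ_J = cos(π/35) ≈ 0.9960.
√(1−ρ_J²) simplifies to sin(π/35) = 0.08964.
ω* = 2/(1+0.08964) = 1.8355
ρ(B_{ω*}) = ω*−1 = 0.8355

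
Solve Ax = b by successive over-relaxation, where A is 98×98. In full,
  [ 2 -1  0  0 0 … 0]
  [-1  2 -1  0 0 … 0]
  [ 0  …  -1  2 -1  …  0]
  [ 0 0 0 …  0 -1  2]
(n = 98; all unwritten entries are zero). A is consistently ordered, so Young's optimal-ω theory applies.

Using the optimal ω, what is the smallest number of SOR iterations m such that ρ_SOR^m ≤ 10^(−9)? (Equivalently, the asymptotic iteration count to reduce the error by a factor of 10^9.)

m = 327

n=98: λ(B_J) = 1 − λ(A)/2 = cos(kπ/99); k=1 gives ρ_J = 0.9994965.
1 − cos²(π/99) = sin²(π/99) ⇒ √(1−ρ_J²) = sin(π/99) = 0.0317279.
ω* = 2 / (1 + 0.0317279) = 2 / 1.0317279 ≈ 1.9384956.
ρ(B_{ω*}) = ω*−1 = 0.9384956
m ≥ 9·ln10 / (−ln 0.9384956) = 326.469; smallest integer m = 327.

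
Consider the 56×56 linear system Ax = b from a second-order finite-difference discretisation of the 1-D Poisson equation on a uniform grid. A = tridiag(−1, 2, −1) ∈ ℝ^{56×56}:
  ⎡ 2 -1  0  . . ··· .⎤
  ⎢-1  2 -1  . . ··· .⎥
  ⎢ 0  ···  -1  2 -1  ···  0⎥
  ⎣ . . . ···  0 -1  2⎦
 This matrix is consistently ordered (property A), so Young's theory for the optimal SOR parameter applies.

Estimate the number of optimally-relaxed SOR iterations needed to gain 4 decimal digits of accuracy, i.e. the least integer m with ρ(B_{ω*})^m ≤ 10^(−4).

n=56: λ(B_J) = 1 − λ(A)/2 = cos(kπ/57); k=1 gives ρ_J = 0.9984815.
root = sin(π/57) = 0.0550878  (since 1−cos² = sin²).
[ω*] 2 ÷ (1 + 0.0550878) = 2 ÷ 1.0550878 = 1.8955768.
At ω = 1.8955768 every |λ(B_ω)| = ω−1, so ρ_SOR = 0.8955768.
Need (0.8955768)^m ≤ 10^(−4): m ≥ 4·ln10/|ln 0.8955768| = 9.21034/0.110287 = 83.512 ⇒ m = 84.

m = 84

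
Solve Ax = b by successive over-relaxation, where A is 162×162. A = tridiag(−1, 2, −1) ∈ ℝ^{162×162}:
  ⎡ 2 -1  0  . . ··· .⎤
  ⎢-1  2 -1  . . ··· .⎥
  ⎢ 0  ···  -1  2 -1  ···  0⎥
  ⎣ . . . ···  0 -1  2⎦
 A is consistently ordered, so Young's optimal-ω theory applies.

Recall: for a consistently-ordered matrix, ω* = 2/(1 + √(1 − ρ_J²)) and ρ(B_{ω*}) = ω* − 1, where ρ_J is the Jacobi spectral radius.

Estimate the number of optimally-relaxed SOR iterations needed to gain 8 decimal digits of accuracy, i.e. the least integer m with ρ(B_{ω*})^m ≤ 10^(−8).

n=162: λ(B_J) = 1 − λ(A)/2 = cos(kπ/163); k=1 gives ρ_J = 0.9998143.
√(1 − cos²(π/163)) = sin(π/163) ≈ 0.0192724.
ω* = 2/(1 + 0.0192724) = 2/1.0192724 = 1.9621840.
ρ(B_{ω*}) = ω*−1 = 0.9621840
(0.9621840)^m ≤ 10^{−8}  ⇒  m·ln(0.9621840) ≤ −8·ln10  ⇒  m ≥ 477.844  ⇒  m = 478

m = 478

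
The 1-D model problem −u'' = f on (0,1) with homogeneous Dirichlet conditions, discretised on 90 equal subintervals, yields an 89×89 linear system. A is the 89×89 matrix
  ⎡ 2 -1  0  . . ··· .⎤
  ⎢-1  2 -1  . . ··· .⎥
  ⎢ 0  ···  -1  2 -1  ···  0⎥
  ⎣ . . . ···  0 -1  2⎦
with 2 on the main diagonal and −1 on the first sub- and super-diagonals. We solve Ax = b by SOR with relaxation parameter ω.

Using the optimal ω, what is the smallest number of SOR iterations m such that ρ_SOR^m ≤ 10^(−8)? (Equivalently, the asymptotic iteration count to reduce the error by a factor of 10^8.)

spectrum of D⁻¹(L+U) = {cos(kπ/90) : 1≤k≤89}; ρ_J = cos(π/90) = 0.9993908.
√(1 − cos²(π/90)) = sin(π/90) ≈ 0.0348995.
ω* = 2/(1+0.0348995) = 1.9325548
ρ(B_{ω*}) = ω*−1 = 0.9325548
ρ_SOR^m ≤ 10^(−8) ⇔ m ≥ 8·ln10/(−ln 0.9325548) = 18.4207/0.0698274 = 263.803; m = ⌈263.803⌉ = 264.

m = 264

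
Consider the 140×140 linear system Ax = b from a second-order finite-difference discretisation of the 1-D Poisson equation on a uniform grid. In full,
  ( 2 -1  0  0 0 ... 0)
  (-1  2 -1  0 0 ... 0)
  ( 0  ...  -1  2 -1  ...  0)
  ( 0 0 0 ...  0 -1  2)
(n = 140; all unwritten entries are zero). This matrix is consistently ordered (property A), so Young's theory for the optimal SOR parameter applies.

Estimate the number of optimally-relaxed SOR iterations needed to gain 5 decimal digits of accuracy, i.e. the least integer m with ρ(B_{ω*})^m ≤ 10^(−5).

m = 259

With n=140, ρ(Jacobi) = cos(π/141) = 0.9997518.
1 − cos²(π/141) = sin²(π/141) ⇒ √(1−ρ_J²) = sin(π/141) = 0.0222790.
ω* = 2 / (1 + 0.0222790) = 2 / 1.0222790 ≈ 1.9564131.
Hence ρ(B_{ω*}) = 1.9564131 − 1 = 0.9564131.
Need (0.9564131)^m ≤ 10^(−5): m ≥ 5·ln10/|ln 0.9564131| = 11.5129/0.0445653 = 258.338 ⇒ m = 259.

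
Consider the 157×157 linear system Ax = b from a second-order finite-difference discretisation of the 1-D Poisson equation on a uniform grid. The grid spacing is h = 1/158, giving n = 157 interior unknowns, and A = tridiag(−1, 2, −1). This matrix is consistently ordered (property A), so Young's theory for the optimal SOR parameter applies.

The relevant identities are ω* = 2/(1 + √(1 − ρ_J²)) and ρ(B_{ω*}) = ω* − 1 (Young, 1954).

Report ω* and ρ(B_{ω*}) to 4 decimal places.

n=157: λ(B_J) = 1 − λ(A)/2 = cos(kπ/158); k=1 gives ρ_J = 0.9998.
root = sin(π/158) = 0.01988  (since 1−cos² = sin²).
So ω* = 2/1.01988 = 1.9610 (Young).
ρ_SOR = ω* − 1 ≈ 0.9610.

ω* = 1.9610, ρ_SOR = 0.9610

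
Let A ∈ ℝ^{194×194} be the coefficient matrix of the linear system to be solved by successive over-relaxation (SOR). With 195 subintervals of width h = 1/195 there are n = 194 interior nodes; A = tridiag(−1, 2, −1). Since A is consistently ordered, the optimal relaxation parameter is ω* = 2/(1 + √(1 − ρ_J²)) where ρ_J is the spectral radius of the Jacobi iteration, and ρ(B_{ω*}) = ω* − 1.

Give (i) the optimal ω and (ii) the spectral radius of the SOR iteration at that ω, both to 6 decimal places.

ρ_J = max_k |cos(kπ/195)| = cos(π/195) = 0.999870
√(1 − cos²(π/195)) = sin(π/195) ≈ 0.0161100.
ω* = 2/(1 + 0.0161100) = 2/1.0161100 = 1.968291.
ρ(B_{ω*}) = ω*−1 = 0.968291

ω* = 1.968291, ρ_SOR = 0.968291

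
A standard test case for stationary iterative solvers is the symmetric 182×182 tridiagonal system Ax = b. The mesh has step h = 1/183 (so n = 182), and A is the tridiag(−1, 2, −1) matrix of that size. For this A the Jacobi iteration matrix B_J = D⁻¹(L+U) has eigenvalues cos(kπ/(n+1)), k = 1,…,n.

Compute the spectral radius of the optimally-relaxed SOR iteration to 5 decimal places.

ρ_SOR = 0.96625

ρ_J = max_k |cos(kπ/183)| = cos(π/183) = 0.99985
√(1−ρ_J²) simplifies to sin(π/183) = 0.017166.
ω* = 2 / (1 + 0.017166) = 2 / 1.017166 ≈ 1.96625.
[ρ_SOR] ω* − 1 = 0.96625.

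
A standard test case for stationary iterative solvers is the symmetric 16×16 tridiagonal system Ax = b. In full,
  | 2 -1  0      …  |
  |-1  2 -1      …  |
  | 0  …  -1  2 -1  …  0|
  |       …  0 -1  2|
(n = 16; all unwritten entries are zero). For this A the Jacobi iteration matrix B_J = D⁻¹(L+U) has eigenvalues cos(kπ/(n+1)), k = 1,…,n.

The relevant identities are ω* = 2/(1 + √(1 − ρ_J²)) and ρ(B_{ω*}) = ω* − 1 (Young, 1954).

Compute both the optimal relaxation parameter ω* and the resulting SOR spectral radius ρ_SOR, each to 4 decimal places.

ω* = 1.6895, ρ_SOR = 0.6895

With n=16, ρ(Jacobi) = cos(π/17) = 0.9830.
1 − cos²(π/17) = sin²(π/17) ⇒ √(1−ρ_J²) = sin(π/17) = 0.18375.
ω* = 2 / (1 + 0.18375) = 2 / 1.18375 ≈ 1.6895.
and ρ(B_{ω*}) = 1.6895 − 1 = 0.6895.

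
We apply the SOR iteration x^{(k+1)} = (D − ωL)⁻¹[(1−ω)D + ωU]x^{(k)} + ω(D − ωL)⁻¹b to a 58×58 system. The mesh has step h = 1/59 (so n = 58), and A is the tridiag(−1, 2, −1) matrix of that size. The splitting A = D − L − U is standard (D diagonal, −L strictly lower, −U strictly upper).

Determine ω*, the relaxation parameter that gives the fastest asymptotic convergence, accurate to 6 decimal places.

ω* = 1.898935

n=58: λ(B_J) = 1 − λ(A)/2 = cos(kπ/59); k=1 gives ρ_J = 0.998583.
√(1−ρ_J²) = |sin(π/59)| = 0.0532222
ω* = 2/(1+0.0532222) = 1.898935
ρ(B_{ω*}) = ω*−1 = 0.898935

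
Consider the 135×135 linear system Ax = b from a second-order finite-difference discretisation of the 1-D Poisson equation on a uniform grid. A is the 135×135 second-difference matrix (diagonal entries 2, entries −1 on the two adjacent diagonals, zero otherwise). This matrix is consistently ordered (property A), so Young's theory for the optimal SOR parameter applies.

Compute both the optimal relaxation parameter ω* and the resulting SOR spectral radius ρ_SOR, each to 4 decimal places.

½·tridiag(1,0,1) at n=135: λ_k = cos(kπ/136); max |λ| at k=1 ⇒ ρ_J = cos(π/136) ≈ 0.9997.
√(1 − cos²(π/136)) = sin(π/136) ≈ 0.02310.
Young: ω* = 2/(1+√(1−ρ_J²)) = 2/(1+0.02310) = 2/1.02310 = 1.9548.
At ω = 1.9548 every |λ(B_ω)| = ω−1, so ρ_SOR = 0.9548.

ω* = 1.9548, ρ_SOR = 0.9548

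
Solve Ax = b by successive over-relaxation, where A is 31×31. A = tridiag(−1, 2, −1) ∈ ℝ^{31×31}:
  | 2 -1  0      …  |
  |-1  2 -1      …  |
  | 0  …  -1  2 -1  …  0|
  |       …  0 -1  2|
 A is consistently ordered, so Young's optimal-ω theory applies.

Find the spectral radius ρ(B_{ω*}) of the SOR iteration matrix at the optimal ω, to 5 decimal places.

ρ_SOR = 0.82147

n=31: λ(B_J) = 1 − λ(A)/2 = cos(kπ/32); k=1 gives ρ_J = 0.99518.
root = sin(π/32) = 0.098017  (since 1−cos² = sin²).
ω* = 2 / (1 + 0.098017) = 2 / 1.098017 ≈ 1.82147.
ρ_SOR = ω* − 1 = 1.82147 − 1 = 0.82147.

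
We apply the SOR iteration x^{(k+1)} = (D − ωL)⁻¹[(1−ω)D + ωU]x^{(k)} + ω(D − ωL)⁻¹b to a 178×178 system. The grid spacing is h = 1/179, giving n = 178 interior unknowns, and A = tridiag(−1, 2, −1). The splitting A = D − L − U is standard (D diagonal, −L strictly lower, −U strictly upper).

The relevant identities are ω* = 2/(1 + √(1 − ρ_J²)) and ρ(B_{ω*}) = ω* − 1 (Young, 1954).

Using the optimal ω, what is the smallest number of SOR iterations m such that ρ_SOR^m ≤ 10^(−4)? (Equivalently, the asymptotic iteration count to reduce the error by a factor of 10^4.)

B_J for the 178×178 system has eigenvalues cos(kπ/179); ρ_J = cos(π/179) = 0.9998460.
1 − cos²(π/179) = sin²(π/179) ⇒ √(1−ρ_J²) = sin(π/179) = 0.0175499.
ω* = 2 / (1 + 0.0175499) = 2 / 1.0175499 ≈ 1.9655056.
At ω = 1.9655056 every |λ(B_ω)| = ω−1, so ρ_SOR = 0.9655056.
ρ_SOR^m ≤ 10^(−4) ⇔ m ≥ 4·ln10/(−ln 0.9655056) = 9.21034/0.0351034 = 262.377; m = ⌈262.377⌉ = 263.

m = 263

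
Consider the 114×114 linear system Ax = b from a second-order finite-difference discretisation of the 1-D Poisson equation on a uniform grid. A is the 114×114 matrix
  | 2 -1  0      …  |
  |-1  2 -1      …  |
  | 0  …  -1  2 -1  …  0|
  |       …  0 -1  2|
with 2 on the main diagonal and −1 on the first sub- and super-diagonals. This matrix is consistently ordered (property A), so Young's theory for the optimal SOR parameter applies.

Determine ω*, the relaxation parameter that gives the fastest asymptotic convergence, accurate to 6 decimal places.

½·tridiag(1,0,1) at n=114: λ_k = cos(kπ/115); max |λ| at k=1 ⇒ ρ_J = cos(π/115) ≈ 0.999627.
root = sin(π/115) = 0.0273148  (since 1−cos² = sin²).
Young: ω* = 2/(1+√(1−ρ_J²)) = 2/(1+0.0273148) = 2/1.0273148 = 1.946823.
[ρ_SOR] ω* − 1 = 0.946823.

ω* = 1.946823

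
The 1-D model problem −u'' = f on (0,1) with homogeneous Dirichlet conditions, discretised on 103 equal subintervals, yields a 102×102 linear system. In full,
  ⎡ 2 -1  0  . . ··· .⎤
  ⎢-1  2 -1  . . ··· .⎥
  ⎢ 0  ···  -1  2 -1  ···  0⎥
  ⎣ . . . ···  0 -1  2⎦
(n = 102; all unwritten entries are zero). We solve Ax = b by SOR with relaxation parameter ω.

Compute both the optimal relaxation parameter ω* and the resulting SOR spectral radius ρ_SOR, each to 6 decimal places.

ω* = 1.940813, ρ_SOR = 0.940813

ρ_J = max_k |cos(kπ/103)| = cos(π/103) = 0.999535
√(1−ρ_J²) = |sin(π/103)| = 0.0304962
ω* = 2/(1+0.0304962) = 1.940813
[ρ_SOR] ω* − 1 = 0.940813.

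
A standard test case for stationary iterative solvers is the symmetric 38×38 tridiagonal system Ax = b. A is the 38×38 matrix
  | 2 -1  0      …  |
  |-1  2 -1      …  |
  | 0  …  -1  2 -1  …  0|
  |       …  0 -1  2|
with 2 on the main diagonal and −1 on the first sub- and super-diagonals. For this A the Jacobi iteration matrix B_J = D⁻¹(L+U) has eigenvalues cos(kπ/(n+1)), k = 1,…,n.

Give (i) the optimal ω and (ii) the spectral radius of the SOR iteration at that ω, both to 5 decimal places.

ω* = 1.85105, ρ_SOR = 0.85105

ρ_J = max_k |cos(kπ/39)| = cos(π/39) = 0.99676
√(1−ρ_J²) simplifies to sin(π/39) = 0.080467.
Young: ω* = 2/(1+√(1−ρ_J²)) = 2/(1+0.080467) = 2/1.080467 = 1.85105.
ρ(B_{ω*}) = ω*−1 = 0.85105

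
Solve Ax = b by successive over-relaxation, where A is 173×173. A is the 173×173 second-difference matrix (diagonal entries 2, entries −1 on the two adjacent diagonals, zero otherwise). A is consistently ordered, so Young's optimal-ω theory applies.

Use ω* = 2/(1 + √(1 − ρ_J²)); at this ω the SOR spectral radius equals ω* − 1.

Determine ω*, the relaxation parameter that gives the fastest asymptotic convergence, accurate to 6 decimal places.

ω* = 1.964532

n=173: λ(B_J) = 1 − λ(A)/2 = cos(kπ/174); k=1 gives ρ_J = 0.999837.
root = sin(π/174) = 0.0180541  (since 1−cos² = sin²).
[ω*] 2 ÷ (1 + 0.0180541) = 2 ÷ 1.0180541 = 1.964532.
and ρ(B_{ω*}) = 1.964532 − 1 = 0.964532.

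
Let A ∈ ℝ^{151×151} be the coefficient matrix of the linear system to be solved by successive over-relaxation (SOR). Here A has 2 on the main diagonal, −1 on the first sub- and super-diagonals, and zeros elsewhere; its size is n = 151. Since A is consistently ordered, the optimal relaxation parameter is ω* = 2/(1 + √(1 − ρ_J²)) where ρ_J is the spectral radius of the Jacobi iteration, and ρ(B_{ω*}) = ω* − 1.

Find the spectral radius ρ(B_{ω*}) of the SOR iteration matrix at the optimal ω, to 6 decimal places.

ρ_SOR = 0.959503

With n=151, ρ(Jacobi) = cos(π/152) = 0.999786.
√(1 − cos²(π/152)) = sin(π/152) ≈ 0.0206669.
ω* = 2/(1 + 0.0206669) = 2/1.0206669 = 1.959503.
At ω = 1.959503 every |λ(B_ω)| = ω−1, so ρ_SOR = 0.959503.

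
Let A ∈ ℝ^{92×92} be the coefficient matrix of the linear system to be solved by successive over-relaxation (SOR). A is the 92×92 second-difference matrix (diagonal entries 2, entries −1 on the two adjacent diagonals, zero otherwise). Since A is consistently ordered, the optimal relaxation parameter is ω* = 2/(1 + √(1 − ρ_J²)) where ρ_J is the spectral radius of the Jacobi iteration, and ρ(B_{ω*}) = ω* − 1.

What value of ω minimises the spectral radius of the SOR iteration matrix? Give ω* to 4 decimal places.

spectrum of D⁻¹(L+U) = {cos(kπ/93) : 1≤k≤92}; ρ_J = cos(π/93) = 0.9994.
√(1 − cos²(π/93)) = sin(π/93) ≈ 0.03377.
ω* = 2/(1+0.03377) = 1.9347
ρ(B_{ω*}) = ω*−1 = 0.9347

ω* = 1.9347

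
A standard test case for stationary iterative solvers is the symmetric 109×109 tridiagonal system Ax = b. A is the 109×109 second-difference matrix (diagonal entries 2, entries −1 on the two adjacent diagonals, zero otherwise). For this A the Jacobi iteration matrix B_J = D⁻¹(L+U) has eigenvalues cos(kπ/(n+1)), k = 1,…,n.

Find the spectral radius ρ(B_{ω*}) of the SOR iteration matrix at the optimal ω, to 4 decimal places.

ρ_SOR = 0.9445

½·tridiag(1,0,1) at n=109: λ_k = cos(kπ/110); max |λ| at k=1 ⇒ ρ_J = cos(π/110) ≈ 0.9996.
√(1−ρ_J²) = |sin(π/110)| = 0.02856
So ω* = 2/1.02856 = 1.9445 (Young).
Hence ρ(B_{ω*}) = 1.9445 − 1 = 0.9445.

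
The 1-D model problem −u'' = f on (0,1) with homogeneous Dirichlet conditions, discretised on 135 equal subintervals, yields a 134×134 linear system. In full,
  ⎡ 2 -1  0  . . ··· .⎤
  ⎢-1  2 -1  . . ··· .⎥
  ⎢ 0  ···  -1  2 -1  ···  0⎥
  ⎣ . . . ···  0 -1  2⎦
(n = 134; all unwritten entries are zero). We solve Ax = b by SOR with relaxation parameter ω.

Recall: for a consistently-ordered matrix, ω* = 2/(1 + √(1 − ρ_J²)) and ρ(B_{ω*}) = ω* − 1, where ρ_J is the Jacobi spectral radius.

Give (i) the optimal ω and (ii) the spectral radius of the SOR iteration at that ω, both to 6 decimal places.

ω* = 1.954520, ρ_SOR = 0.954520

spectrum of D⁻¹(L+U) = {cos(kπ/135) : 1≤k≤134}; ρ_J = cos(π/135) = 0.999729.
√(1−ρ_J²) = |sin(π/135)| = 0.0232690
ω* = 2/(1 + 0.0232690) = 2/1.0232690 = 1.954520.
and ρ(B_{ω*}) = 1.954520 − 1 = 0.954520.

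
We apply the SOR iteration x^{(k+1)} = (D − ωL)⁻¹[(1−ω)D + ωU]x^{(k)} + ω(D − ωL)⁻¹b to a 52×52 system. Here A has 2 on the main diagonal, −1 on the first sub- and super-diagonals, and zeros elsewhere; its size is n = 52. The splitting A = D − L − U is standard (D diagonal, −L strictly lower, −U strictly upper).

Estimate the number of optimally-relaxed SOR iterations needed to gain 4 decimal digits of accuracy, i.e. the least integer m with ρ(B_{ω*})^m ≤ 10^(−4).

m = 78

½·tridiag(1,0,1) at n=52: λ_k = cos(kπ/53); max |λ| at k=1 ⇒ ρ_J = cos(π/53) ≈ 0.9982437.
root = sin(π/53) = 0.0592406  (since 1−cos² = sin²).
ω* = 2/(1+0.0592406) = 1.8881451
and ρ(B_{ω*}) = 1.8881451 − 1 = 0.8881451.
(0.8881451)^m ≤ 10^{−4}  ⇒  m·ln(0.8881451) ≤ −4·ln10  ⇒  m ≥ 77.646  ⇒  m = 78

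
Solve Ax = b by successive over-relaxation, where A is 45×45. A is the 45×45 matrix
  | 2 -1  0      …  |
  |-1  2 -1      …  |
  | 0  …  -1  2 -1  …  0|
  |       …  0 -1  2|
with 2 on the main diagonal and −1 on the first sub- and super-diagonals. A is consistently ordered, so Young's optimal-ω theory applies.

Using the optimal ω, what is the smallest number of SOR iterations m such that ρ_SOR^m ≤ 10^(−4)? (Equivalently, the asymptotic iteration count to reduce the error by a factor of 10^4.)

spectrum of D⁻¹(L+U) = {cos(kπ/46) : 1≤k≤45}; ρ_J = cos(π/46) = 0.9976688.
1 − cos²(π/46) = sin²(π/46) ⇒ √(1−ρ_J²) = sin(π/46) = 0.0682424.
ω* = 2/(1+0.0682424) = 1.8722342
ρ_SOR = ω* − 1 = 1.8722342 − 1 = 0.8722342.
For 4 digits: m = 4·ln10 / (−ln 0.8722342) = 9.21034/0.136697 = 67.378; round up → m = 68.

m = 68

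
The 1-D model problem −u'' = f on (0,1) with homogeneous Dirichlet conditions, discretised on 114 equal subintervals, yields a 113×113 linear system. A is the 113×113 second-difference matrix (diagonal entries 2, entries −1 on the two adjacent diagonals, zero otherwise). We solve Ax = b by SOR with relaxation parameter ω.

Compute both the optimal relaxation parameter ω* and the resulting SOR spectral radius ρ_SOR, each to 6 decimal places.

[ρ_J] n=113: ρ(B_J) = cos(π/(n+1)) = cos(π/114) = 0.999620.
root = sin(π/114) = 0.0275543  (since 1−cos² = sin²).
ω* = 2 / (1 + 0.0275543) = 2 / 1.0275543 ≈ 1.946369.
At ω = 1.946369 every |λ(B_ω)| = ω−1, so ρ_SOR = 0.946369.

ω* = 1.946369, ρ_SOR = 0.946369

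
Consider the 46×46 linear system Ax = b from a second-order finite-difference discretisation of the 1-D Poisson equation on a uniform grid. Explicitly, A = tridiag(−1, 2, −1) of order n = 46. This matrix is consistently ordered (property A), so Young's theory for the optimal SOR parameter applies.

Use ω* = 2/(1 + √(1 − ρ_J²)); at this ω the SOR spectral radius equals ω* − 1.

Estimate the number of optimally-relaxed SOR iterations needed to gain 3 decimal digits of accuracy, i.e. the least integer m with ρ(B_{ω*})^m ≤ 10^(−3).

m = 52

ρ_J = max_k |cos(kπ/47)| = cos(π/47) = 0.9977669
root = sin(π/47) = 0.0667926  (since 1−cos² = sin²).
ω* = 2/(1 + 0.0667926) = 2/1.0667926 = 1.8747787.
and ρ(B_{ω*}) = 1.8747787 − 1 = 0.8747787.
ρ_SOR^m ≤ 10^(−3) ⇔ m ≥ 3·ln10/(−ln 0.8747787) = 6.90776/0.133784 = 51.634; m = ⌈51.634⌉ = 52.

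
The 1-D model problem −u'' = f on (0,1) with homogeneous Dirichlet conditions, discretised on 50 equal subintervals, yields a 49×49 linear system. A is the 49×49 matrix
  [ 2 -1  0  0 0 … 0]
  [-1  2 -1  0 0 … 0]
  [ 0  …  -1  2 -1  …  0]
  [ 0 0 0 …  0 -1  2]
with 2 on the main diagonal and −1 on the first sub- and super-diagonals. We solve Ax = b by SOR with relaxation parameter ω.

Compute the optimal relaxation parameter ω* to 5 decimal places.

n=49: λ(B_J) = 1 − λ(A)/2 = cos(kπ/50); k=1 gives ρ_J = 0.99803.
√(1−ρ_J²) = |sin(π/50)| = 0.062791
ω* = 2/(1+0.062791) = 1.88184
[ρ_SOR] ω* − 1 = 0.88184.

ω* = 1.88184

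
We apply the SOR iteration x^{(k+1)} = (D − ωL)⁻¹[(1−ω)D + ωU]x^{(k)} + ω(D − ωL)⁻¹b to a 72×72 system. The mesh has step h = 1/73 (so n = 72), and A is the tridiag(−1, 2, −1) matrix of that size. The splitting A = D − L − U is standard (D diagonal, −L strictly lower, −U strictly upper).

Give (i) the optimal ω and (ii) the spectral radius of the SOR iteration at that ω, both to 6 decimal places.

ω* = 1.917505, ρ_SOR = 0.917505

½·tridiag(1,0,1) at n=72: λ_k = cos(kπ/73); max |λ| at k=1 ⇒ ρ_J = cos(π/73) ≈ 0.999074.
√(1 − cos²(π/73)) = sin(π/73) ≈ 0.0430222.
ω* = 2 / (1 + 0.0430222) = 2 / 1.0430222 ≈ 1.917505.
and ρ(B_{ω*}) = 1.917505 − 1 = 0.917505.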